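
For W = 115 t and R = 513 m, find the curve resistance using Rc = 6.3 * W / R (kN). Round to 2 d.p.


Rc = 6.3 * W / R
Rc = 6.3 * 115 / 513
Rc = 724.5 / 513
Rc = 1.41 kN

1.41


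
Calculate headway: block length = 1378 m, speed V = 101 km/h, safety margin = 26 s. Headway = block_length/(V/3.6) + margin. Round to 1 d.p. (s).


V = 101 / 3.6 = 28.0556 m/s
Block traversal time = 1378 / 28.0556 = 49.1168 s
Headway = 49.1168 + 26
Headway = 75.1 s

75.1


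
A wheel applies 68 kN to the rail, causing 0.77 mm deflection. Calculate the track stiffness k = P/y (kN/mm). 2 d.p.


Track stiffness k = P / y
k = 68 / 0.77
k = 88.31 kN/mm

88.31


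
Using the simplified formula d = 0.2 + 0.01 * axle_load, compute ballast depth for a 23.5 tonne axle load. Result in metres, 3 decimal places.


d = 0.2 + 0.01 * 23.5
d = 0.2 + 0.235
d = 0.435 m

0.435


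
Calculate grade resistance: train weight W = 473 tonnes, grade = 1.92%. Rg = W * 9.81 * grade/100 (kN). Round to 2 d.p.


Rg = W * 9.81 * grade / 100
Rg = 473 * 9.81 * 1.92 / 100
Rg = 4640.13 * 0.0192
Rg = 89.09 kN

89.09


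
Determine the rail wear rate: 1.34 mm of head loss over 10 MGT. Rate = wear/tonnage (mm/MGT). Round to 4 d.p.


Wear rate = total wear / cumulative tonnage
Rate = 1.34 / 10
Rate = 0.1340 mm/MGT

0.1340


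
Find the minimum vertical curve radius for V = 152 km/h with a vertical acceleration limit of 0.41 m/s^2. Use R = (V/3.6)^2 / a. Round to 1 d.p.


Convert speed: V = 152 / 3.6 = 42.2222 m/s
V^2 = 1782.716 m^2/s^2
R_v = 1782.716 / 0.41
R_v = 4348.1 m

4348.1


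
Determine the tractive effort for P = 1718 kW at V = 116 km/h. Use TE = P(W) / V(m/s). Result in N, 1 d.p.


Convert: P = 1718 kW = 1718000 W
V = 116 / 3.6 = 32.2222 m/s
TE = 1718000 / 32.2222
TE = 53317.2 N

53317.2


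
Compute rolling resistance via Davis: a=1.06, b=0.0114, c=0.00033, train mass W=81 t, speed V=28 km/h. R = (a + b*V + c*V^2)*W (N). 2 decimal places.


b*V = 0.0114 * 28 = 0.3192
c*V^2 = 0.00033 * 784 = 0.25872
R_per_t = 1.06 + 0.3192 + 0.25872 = 1.63792 N/t
R_total = 1.63792 * 81 = 132.67 N

132.67


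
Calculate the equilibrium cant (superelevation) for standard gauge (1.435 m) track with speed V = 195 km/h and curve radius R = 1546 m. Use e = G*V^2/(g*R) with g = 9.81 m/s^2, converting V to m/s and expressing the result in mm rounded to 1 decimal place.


Convert speed: V = 195 / 3.6 = 54.1667 m/s
Apply formula: e = 1.435 * 54.1667^2 / (9.81 * 1546)
e = 1.435 * 2934.0278 / 15166.26
e = 0.277612 m = 277.6 mm

277.6


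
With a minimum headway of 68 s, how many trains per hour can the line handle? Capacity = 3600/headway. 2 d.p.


Capacity = 3600 / headway
Capacity = 3600 / 68
Capacity = 52.94 trains/hour

52.94


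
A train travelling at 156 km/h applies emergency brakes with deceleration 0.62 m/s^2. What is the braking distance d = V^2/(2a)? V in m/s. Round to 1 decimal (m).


Convert speed: V = 156 / 3.6 = 43.3333 m/s
V^2 = 1877.7778
d = 1877.7778 / (2 * 0.62)
d = 1877.7778 / 1.24
d = 1514.3 m

1514.3


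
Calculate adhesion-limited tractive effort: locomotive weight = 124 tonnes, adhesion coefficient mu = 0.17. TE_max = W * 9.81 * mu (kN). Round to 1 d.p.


TE_max = W * g * mu
TE_max = 124 * 9.81 * 0.17
TE_max = 1216.44 * 0.17
TE_max = 206.8 kN

206.8


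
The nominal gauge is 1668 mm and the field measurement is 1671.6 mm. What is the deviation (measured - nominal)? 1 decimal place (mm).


Deviation = measured - nominal
Deviation = 1671.6 - 1668
Deviation = 3.6 mm

3.6


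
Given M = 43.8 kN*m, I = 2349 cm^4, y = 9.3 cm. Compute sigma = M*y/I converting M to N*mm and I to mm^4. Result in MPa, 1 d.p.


Convert units:
M = 43.8 kN*m = 43800000 N*mm
y = 9.3 cm = 93 mm
I = 2349 cm^4 = 23490000 mm^4
sigma = 43800000 * 93 / 23490000
sigma = 173.4 MPa

173.4


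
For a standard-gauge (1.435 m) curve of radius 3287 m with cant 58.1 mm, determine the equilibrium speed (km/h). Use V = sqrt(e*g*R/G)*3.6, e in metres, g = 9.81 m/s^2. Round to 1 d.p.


Convert cant: e = 58.1 mm = 0.0581 m
V_ms = sqrt(0.0581 * 9.81 * 3287 / 1.435)
V_ms = sqrt(1305.548298) = 36.1324 m/s
V = 36.1324 * 3.6 = 130.1 km/h

130.1


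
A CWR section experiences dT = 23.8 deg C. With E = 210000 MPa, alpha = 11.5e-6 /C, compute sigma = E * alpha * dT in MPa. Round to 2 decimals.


sigma = E * alpha * dT
sigma = 210000 * 11.5e-6 * 23.8
sigma = 2.415 * 23.8
sigma = 57.48 MPa

57.48


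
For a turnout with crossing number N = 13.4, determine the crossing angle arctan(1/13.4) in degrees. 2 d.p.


1/N = 1/13.4 = 0.074627
angle = arctan(0.074627) = 0.074489 rad
angle = 0.074489 * 180/pi = 4.27 degrees

4.27


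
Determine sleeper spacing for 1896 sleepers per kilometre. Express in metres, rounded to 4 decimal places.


Spacing = 1000 m / number of sleepers
Spacing = 1000 / 1896
Spacing = 0.5274 m

0.5274


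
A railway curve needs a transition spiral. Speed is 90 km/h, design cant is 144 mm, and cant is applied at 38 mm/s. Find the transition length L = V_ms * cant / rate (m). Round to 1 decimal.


Convert speed: V = 90 / 3.6 = 25.0 m/s
L = 25.0 * 144 / 38
L = 3600.0 / 38
L = 94.7 m

94.7


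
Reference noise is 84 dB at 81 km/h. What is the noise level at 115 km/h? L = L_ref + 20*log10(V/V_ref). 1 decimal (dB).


V/V_ref = 115 / 81 = 1.419753
log10(1.419753) = 0.152213
20 * 0.152213 = 3.0443
L = 84 + 3.0443 = 87.0 dB

87.0


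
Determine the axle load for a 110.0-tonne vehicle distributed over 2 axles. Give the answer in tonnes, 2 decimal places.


Load per axle = total weight / number of axles
Load = 110.0 / 2
Load = 55.00 tonnes

55.00


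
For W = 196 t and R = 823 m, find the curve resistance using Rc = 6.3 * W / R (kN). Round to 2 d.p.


Rc = 6.3 * W / R
Rc = 6.3 * 196 / 823
Rc = 1234.8 / 823
Rc = 1.50 kN

1.50


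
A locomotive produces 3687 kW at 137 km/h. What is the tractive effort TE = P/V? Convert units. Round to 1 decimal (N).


Convert: P = 3687 kW = 3687000 W
V = 137 / 3.6 = 38.0556 m/s
TE = 3687000 / 38.0556
TE = 96884.7 N

96884.7


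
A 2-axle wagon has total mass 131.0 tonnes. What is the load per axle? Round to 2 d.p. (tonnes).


Load per axle = total weight / number of axles
Load = 131.0 / 2
Load = 65.50 tonnes

65.50


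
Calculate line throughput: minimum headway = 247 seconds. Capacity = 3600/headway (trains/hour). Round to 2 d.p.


Capacity = 3600 / headway
Capacity = 3600 / 247
Capacity = 14.57 trains/hour

14.57


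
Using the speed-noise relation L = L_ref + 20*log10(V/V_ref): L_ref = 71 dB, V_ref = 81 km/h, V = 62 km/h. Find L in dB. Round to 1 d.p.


V/V_ref = 62 / 81 = 0.765432
log10(0.765432) = -0.116093
20 * -0.116093 = -2.3219
L = 71 + -2.3219 = 68.7 dB

68.7


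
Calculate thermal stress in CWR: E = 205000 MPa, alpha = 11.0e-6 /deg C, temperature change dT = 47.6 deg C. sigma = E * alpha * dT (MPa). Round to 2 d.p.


sigma = E * alpha * dT
sigma = 205000 * 11.0e-6 * 47.6
sigma = 2.255 * 47.6
sigma = 107.34 MPa

107.34


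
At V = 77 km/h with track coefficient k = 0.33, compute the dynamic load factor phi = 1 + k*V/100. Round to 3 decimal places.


phi = 1 + k * V / 100
phi = 1 + 0.33 * 77 / 100
phi = 1 + 0.2541
phi = 1.254

1.254


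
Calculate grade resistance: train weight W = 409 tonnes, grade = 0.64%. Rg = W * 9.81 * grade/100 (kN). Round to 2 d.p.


Rg = W * 9.81 * grade / 100
Rg = 409 * 9.81 * 0.64 / 100
Rg = 4012.29 * 0.0064
Rg = 25.68 kN

25.68


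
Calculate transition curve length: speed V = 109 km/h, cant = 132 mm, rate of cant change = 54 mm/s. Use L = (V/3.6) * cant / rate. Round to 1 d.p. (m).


Convert speed: V = 109 / 3.6 = 30.2778 m/s
L = 30.2778 * 132 / 54
L = 3996.6667 / 54
L = 74.0 m

74.0


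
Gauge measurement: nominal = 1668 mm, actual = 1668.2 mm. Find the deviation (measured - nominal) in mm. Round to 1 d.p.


Deviation = measured - nominal
Deviation = 1668.2 - 1668
Deviation = 0.2 mm

0.2


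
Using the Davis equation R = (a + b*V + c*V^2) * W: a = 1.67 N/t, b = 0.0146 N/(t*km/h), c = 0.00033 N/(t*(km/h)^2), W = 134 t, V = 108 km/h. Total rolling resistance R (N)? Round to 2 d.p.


b*V = 0.0146 * 108 = 1.5768
c*V^2 = 0.00033 * 11664 = 3.84912
R_per_t = 1.67 + 1.5768 + 3.84912 = 7.09592 N/t
R_total = 7.09592 * 134 = 950.85 N

950.85


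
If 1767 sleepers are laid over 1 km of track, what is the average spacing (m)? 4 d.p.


Spacing = 1000 m / number of sleepers
Spacing = 1000 / 1767
Spacing = 0.5659 m

0.5659


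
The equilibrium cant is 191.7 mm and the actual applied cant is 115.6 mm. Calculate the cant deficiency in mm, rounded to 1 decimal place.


Cant deficiency = equilibrium cant - actual cant
CD = 191.7 - 115.6
CD = 76.1 mm

76.1


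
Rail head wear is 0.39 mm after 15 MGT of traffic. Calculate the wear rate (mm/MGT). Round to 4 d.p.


Wear rate = total wear / cumulative tonnage
Rate = 0.39 / 15
Rate = 0.0260 mm/MGT

0.0260


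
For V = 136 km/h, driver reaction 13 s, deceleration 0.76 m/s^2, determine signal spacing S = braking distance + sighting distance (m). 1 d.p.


V = 136 / 3.6 = 37.7778 m/s
Braking distance = 37.7778^2 / (2*0.76) = 938.9214 m
Sighting distance = 37.7778 * 13 = 491.1111 m
S = 938.9214 + 491.1111 = 1430.0 m

1430.0


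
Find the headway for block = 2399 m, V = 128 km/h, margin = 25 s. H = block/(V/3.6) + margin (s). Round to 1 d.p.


V = 128 / 3.6 = 35.5556 m/s
Block traversal time = 2399 / 35.5556 = 67.4719 s
Headway = 67.4719 + 25
Headway = 92.5 s

92.5


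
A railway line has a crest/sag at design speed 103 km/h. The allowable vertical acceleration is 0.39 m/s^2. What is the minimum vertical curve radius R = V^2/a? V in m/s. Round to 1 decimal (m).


Convert speed: V = 103 / 3.6 = 28.6111 m/s
V^2 = 818.5957 m^2/s^2
R_v = 818.5957 / 0.39
R_v = 2099.0 m

2099.0


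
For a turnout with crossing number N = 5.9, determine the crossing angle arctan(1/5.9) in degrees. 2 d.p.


1/N = 1/5.9 = 0.169492
angle = arctan(0.169492) = 0.167896 rad
angle = 0.167896 * 180/pi = 9.62 degrees

9.62


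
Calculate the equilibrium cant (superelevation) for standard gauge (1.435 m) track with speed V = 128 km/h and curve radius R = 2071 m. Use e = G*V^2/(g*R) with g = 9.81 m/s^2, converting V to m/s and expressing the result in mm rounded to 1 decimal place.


Convert speed: V = 128 / 3.6 = 35.5556 m/s
Apply formula: e = 1.435 * 35.5556^2 / (9.81 * 2071)
e = 1.435 * 1264.1975 / 20316.51
e = 0.089293 m = 89.3 mm

89.3


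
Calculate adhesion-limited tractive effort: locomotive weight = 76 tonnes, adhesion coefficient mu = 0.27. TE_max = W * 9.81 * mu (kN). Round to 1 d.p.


TE_max = W * g * mu
TE_max = 76 * 9.81 * 0.27
TE_max = 745.56 * 0.27
TE_max = 201.3 kN

201.3


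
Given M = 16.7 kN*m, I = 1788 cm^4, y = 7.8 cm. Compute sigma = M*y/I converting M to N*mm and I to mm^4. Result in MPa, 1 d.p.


Convert units:
M = 16.7 kN*m = 16700000 N*mm
y = 7.8 cm = 78 mm
I = 1788 cm^4 = 17880000 mm^4
sigma = 16700000 * 78 / 17880000
sigma = 72.9 MPa

72.9


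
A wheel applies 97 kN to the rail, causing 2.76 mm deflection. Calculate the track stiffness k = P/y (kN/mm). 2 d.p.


Track stiffness k = P / y
k = 97 / 2.76
k = 35.14 kN/mm

35.14


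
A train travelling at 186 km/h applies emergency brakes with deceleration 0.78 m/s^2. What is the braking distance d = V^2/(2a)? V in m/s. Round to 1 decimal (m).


Convert speed: V = 186 / 3.6 = 51.6667 m/s
V^2 = 2669.4444
d = 2669.4444 / (2 * 0.78)
d = 2669.4444 / 1.56
d = 1711.2 m

1711.2


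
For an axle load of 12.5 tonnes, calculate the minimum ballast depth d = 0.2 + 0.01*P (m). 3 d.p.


d = 0.2 + 0.01 * 12.5
d = 0.2 + 0.125
d = 0.325 m

0.325


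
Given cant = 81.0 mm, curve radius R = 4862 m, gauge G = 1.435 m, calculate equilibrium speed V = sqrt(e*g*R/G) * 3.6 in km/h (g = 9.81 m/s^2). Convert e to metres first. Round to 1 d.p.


Convert cant: e = 81.0 mm = 0.0810 m
V_ms = sqrt(0.0810 * 9.81 * 4862 / 1.435)
V_ms = sqrt(2692.260502) = 51.887 m/s
V = 51.887 * 3.6 = 186.8 km/h

186.8


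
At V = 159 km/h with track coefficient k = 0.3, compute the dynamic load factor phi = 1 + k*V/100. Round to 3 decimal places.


phi = 1 + k * V / 100
phi = 1 + 0.3 * 159 / 100
phi = 1 + 0.477
phi = 1.477

1.477


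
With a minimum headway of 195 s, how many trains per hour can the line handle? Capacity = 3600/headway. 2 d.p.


Capacity = 3600 / headway
Capacity = 3600 / 195
Capacity = 18.46 trains/hour

18.46


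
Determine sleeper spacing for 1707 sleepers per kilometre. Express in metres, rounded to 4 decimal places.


Spacing = 1000 m / number of sleepers
Spacing = 1000 / 1707
Spacing = 0.5858 m

0.5858


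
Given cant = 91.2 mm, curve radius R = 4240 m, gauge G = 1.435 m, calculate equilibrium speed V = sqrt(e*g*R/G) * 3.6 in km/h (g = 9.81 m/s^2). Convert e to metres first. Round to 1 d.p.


Convert cant: e = 91.2 mm = 0.0912 m
V_ms = sqrt(0.0912 * 9.81 * 4240 / 1.435)
V_ms = sqrt(2643.490787) = 51.4149 m/s
V = 51.4149 * 3.6 = 185.1 km/h

185.1


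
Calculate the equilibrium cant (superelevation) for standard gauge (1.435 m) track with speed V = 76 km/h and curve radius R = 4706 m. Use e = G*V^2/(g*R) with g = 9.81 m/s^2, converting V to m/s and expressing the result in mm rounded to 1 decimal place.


Convert speed: V = 76 / 3.6 = 21.1111 m/s
Apply formula: e = 1.435 * 21.1111^2 / (9.81 * 4706)
e = 1.435 * 445.679 / 46165.86
e = 0.013853 m = 13.9 mm

13.9


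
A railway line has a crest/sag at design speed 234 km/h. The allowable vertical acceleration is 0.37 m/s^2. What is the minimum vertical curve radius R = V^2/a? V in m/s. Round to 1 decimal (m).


Convert speed: V = 234 / 3.6 = 65.0 m/s
V^2 = 4225.0 m^2/s^2
R_v = 4225.0 / 0.37
R_v = 11418.9 m

11418.9


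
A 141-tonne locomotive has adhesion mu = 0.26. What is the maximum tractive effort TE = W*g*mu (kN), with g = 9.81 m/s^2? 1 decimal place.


TE_max = W * g * mu
TE_max = 141 * 9.81 * 0.26
TE_max = 1383.21 * 0.26
TE_max = 359.6 kN

359.6


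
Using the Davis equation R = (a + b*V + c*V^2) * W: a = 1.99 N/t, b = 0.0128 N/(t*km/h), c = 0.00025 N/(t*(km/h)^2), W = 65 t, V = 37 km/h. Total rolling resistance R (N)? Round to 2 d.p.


b*V = 0.0128 * 37 = 0.4736
c*V^2 = 0.00025 * 1369 = 0.34225
R_per_t = 1.99 + 0.4736 + 0.34225 = 2.80585 N/t
R_total = 2.80585 * 65 = 182.38 N

182.38


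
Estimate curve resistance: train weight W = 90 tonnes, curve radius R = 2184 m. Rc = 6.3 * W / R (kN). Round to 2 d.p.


Rc = 6.3 * W / R
Rc = 6.3 * 90 / 2184
Rc = 567.0 / 2184
Rc = 0.26 kN

0.26


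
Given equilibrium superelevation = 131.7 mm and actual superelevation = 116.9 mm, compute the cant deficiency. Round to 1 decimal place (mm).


Cant deficiency = equilibrium cant - actual cant
CD = 131.7 - 116.9
CD = 14.8 mm

14.8


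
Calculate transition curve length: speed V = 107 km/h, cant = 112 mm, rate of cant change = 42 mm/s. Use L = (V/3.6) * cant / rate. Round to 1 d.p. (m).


Convert speed: V = 107 / 3.6 = 29.7222 m/s
L = 29.7222 * 112 / 42
L = 3328.8889 / 42
L = 79.3 m

79.3


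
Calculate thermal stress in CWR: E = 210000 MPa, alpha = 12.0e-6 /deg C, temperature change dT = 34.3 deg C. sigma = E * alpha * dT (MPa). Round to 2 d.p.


sigma = E * alpha * dT
sigma = 210000 * 12.0e-6 * 34.3
sigma = 2.52 * 34.3
sigma = 86.44 MPa

86.44


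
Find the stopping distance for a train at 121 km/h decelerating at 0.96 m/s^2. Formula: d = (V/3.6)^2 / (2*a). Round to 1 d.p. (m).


Convert speed: V = 121 / 3.6 = 33.6111 m/s
V^2 = 1129.7068
d = 1129.7068 / (2 * 0.96)
d = 1129.7068 / 1.92
d = 588.4 m

588.4


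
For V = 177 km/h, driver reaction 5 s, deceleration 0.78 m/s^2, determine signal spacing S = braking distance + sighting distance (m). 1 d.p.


V = 177 / 3.6 = 49.1667 m/s
Braking distance = 49.1667^2 / (2*0.78) = 1549.5905 m
Sighting distance = 49.1667 * 5 = 245.8333 m
S = 1549.5905 + 245.8333 = 1795.4 m

1795.4


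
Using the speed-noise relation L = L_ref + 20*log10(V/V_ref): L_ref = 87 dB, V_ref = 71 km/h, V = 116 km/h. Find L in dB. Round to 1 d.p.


V/V_ref = 116 / 71 = 1.633803
log10(1.633803) = 0.2132
20 * 0.2132 = 4.264
L = 87 + 4.264 = 91.3 dB

91.3


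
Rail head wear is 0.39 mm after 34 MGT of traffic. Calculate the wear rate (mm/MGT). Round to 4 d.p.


Wear rate = total wear / cumulative tonnage
Rate = 0.39 / 34
Rate = 0.0115 mm/MGT

0.0115


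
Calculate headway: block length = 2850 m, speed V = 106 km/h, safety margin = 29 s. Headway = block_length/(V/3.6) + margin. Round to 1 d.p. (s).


V = 106 / 3.6 = 29.4444 m/s
Block traversal time = 2850 / 29.4444 = 96.7925 s
Headway = 96.7925 + 29
Headway = 125.8 s

125.8


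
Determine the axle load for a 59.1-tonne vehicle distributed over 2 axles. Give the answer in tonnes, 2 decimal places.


Load per axle = total weight / number of axles
Load = 59.1 / 2
Load = 29.55 tonnes

29.55


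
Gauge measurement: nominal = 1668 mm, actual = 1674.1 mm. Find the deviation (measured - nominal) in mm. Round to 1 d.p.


Deviation = measured - nominal
Deviation = 1674.1 - 1668
Deviation = 6.1 mm

6.1


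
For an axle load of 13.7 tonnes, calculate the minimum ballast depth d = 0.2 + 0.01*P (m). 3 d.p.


d = 0.2 + 0.01 * 13.7
d = 0.2 + 0.137
d = 0.337 m

0.337


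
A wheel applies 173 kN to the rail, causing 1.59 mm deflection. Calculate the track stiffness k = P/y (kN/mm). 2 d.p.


Track stiffness k = P / y
k = 173 / 1.59
k = 108.81 kN/mm

108.81


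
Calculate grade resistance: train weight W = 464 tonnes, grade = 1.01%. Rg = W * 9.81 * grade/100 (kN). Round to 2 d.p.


Rg = W * 9.81 * grade / 100
Rg = 464 * 9.81 * 1.01 / 100
Rg = 4551.84 * 0.0101
Rg = 45.97 kN

45.97


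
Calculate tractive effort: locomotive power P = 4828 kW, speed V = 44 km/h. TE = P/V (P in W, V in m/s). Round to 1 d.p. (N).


Convert: P = 4828 kW = 4828000 W
V = 44 / 3.6 = 12.2222 m/s
TE = 4828000 / 12.2222
TE = 395018.2 N

395018.2


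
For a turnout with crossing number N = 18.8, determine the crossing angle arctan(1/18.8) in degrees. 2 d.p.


1/N = 1/18.8 = 0.053191
angle = arctan(0.053191) = 0.053141 rad
angle = 0.053141 * 180/pi = 3.04 degrees

3.04


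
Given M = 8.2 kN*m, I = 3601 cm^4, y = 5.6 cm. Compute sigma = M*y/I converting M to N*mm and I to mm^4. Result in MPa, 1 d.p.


Convert units:
M = 8.2 kN*m = 8200000 N*mm
y = 5.6 cm = 56 mm
I = 3601 cm^4 = 36010000 mm^4
sigma = 8200000 * 56 / 36010000
sigma = 12.8 MPa

12.8


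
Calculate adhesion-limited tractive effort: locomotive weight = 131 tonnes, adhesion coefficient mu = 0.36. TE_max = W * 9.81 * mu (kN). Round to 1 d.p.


TE_max = W * g * mu
TE_max = 131 * 9.81 * 0.36
TE_max = 1285.11 * 0.36
TE_max = 462.6 kN

462.6


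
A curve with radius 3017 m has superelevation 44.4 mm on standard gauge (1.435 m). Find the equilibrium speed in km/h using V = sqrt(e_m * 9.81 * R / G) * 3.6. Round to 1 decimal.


Convert cant: e = 44.4 mm = 0.0444 m
V_ms = sqrt(0.0444 * 9.81 * 3017 / 1.435)
V_ms = sqrt(915.746751) = 30.2613 m/s
V = 30.2613 * 3.6 = 108.9 km/h

108.9


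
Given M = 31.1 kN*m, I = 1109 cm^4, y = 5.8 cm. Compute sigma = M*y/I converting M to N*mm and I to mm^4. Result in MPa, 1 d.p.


Convert units:
M = 31.1 kN*m = 31100000 N*mm
y = 5.8 cm = 58 mm
I = 1109 cm^4 = 11090000 mm^4
sigma = 31100000 * 58 / 11090000
sigma = 162.7 MPa

162.7


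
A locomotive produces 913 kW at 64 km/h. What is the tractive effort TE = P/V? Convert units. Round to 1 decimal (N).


Convert: P = 913 kW = 913000 W
V = 64 / 3.6 = 17.7778 m/s
TE = 913000 / 17.7778
TE = 51356.3 N

51356.3


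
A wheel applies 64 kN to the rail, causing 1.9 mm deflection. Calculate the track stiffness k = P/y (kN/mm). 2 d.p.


Track stiffness k = P / y
k = 64 / 1.9
k = 33.68 kN/mm

33.68


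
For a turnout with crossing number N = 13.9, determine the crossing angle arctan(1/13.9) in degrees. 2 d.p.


1/N = 1/13.9 = 0.071942
angle = arctan(0.071942) = 0.071819 rad
angle = 0.071819 * 180/pi = 4.11 degrees

4.11


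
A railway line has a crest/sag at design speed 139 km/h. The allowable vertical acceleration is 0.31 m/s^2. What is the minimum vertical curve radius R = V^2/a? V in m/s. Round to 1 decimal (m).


Convert speed: V = 139 / 3.6 = 38.6111 m/s
V^2 = 1490.8179 m^2/s^2
R_v = 1490.8179 / 0.31
R_v = 4809.1 m

4809.1


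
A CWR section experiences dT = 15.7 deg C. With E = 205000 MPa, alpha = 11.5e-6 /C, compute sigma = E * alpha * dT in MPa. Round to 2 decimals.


sigma = E * alpha * dT
sigma = 205000 * 11.5e-6 * 15.7
sigma = 2.3575 * 15.7
sigma = 37.01 MPa

37.01


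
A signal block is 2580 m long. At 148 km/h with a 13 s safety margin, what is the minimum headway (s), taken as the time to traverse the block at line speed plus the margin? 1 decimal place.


V = 148 / 3.6 = 41.1111 m/s
Block traversal time = 2580 / 41.1111 = 62.7568 s
Headway = 62.7568 + 13
Headway = 75.8 s

75.8


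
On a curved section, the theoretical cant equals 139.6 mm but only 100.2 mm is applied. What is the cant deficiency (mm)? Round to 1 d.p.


Cant deficiency = equilibrium cant - actual cant
CD = 139.6 - 100.2
CD = 39.4 mm

39.4


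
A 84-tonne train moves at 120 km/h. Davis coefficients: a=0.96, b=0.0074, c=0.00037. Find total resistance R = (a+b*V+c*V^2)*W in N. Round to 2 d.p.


b*V = 0.0074 * 120 = 0.888
c*V^2 = 0.00037 * 14400 = 5.328
R_per_t = 0.96 + 0.888 + 5.328 = 7.176 N/t
R_total = 7.176 * 84 = 602.78 N

602.78


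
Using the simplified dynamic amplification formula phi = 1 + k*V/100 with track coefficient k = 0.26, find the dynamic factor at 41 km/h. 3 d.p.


phi = 1 + k * V / 100
phi = 1 + 0.26 * 41 / 100
phi = 1 + 0.1066
phi = 1.107

1.107


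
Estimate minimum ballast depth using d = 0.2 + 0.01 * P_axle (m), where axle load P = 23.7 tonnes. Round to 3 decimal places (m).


d = 0.2 + 0.01 * 23.7
d = 0.2 + 0.237
d = 0.437 m

0.437


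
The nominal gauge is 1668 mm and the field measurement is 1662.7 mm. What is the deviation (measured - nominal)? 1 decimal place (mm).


Deviation = measured - nominal
Deviation = 1662.7 - 1668
Deviation = -5.3 mm

-5.3


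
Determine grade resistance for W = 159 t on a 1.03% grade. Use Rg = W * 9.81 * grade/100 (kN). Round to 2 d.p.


Rg = W * 9.81 * grade / 100
Rg = 159 * 9.81 * 1.03 / 100
Rg = 1559.79 * 0.0103
Rg = 16.07 kN

16.07


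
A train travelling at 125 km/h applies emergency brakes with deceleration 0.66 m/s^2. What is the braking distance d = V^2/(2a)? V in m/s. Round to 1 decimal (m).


Convert speed: V = 125 / 3.6 = 34.7222 m/s
V^2 = 1205.6327
d = 1205.6327 / (2 * 0.66)
d = 1205.6327 / 1.32
d = 913.4 m

913.4


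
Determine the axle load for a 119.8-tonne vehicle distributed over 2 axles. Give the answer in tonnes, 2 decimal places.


Load per axle = total weight / number of axles
Load = 119.8 / 2
Load = 59.90 tonnes

59.90


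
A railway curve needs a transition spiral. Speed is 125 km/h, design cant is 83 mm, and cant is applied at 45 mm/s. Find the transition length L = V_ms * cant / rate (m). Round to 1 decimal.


Convert speed: V = 125 / 3.6 = 34.7222 m/s
L = 34.7222 * 83 / 45
L = 2881.9444 / 45
L = 64.0 m

64.0


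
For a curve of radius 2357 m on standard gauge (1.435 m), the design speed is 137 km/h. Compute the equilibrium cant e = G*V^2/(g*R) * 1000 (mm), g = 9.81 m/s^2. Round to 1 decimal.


Convert speed: V = 137 / 3.6 = 38.0556 m/s
Apply formula: e = 1.435 * 38.0556^2 / (9.81 * 2357)
e = 1.435 * 1448.2253 / 23122.17
e = 0.089879 m = 89.9 mm

89.9


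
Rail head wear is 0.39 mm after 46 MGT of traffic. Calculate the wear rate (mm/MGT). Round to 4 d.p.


Wear rate = total wear / cumulative tonnage
Rate = 0.39 / 46
Rate = 0.0085 mm/MGT

0.0085


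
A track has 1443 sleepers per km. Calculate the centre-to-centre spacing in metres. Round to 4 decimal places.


Spacing = 1000 m / number of sleepers
Spacing = 1000 / 1443
Spacing = 0.6930 m

0.6930


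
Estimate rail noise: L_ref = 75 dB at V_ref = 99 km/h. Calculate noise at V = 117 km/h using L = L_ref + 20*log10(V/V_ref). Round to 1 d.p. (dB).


V/V_ref = 117 / 99 = 1.181818
log10(1.181818) = 0.072551
20 * 0.072551 = 1.451
L = 75 + 1.451 = 76.5 dB

76.5


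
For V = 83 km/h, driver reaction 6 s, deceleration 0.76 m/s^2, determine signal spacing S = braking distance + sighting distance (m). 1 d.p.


V = 83 / 3.6 = 23.0556 m/s
Braking distance = 23.0556^2 / (2*0.76) = 349.7096 m
Sighting distance = 23.0556 * 6 = 138.3333 m
S = 349.7096 + 138.3333 = 488.0 m

488.0


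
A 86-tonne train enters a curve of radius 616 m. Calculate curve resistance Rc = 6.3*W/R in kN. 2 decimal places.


Rc = 6.3 * W / R
Rc = 6.3 * 86 / 616
Rc = 541.8 / 616
Rc = 0.88 kN

0.88


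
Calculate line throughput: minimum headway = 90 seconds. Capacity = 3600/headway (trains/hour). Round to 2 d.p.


Capacity = 3600 / headway
Capacity = 3600 / 90
Capacity = 40.00 trains/hour

40.00


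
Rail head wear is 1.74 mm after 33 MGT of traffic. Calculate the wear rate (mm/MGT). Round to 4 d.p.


Wear rate = total wear / cumulative tonnage
Rate = 1.74 / 33
Rate = 0.0527 mm/MGT

0.0527


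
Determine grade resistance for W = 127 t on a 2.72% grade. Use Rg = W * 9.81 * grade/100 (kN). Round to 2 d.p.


Rg = W * 9.81 * grade / 100
Rg = 127 * 9.81 * 2.72 / 100
Rg = 1245.87 * 0.0272
Rg = 33.89 kN

33.89


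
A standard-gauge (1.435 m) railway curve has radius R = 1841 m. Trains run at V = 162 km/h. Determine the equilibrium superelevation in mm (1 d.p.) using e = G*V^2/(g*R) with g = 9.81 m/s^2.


Convert speed: V = 162 / 3.6 = 45.0 m/s
Apply formula: e = 1.435 * 45.0^2 / (9.81 * 1841)
e = 1.435 * 2025.0 / 18060.21
e = 0.160899 m = 160.9 mm

160.9


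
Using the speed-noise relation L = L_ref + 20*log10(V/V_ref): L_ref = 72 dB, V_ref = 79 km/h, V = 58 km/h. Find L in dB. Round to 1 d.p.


V/V_ref = 58 / 79 = 0.734177
log10(0.734177) = -0.134199
20 * -0.134199 = -2.684
L = 72 + -2.684 = 69.3 dB

69.3


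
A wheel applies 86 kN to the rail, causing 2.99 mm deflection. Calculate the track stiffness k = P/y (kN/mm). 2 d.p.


Track stiffness k = P / y
k = 86 / 2.99
k = 28.76 kN/mm

28.76


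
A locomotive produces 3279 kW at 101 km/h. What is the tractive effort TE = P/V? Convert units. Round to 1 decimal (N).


Convert: P = 3279 kW = 3279000 W
V = 101 / 3.6 = 28.0556 m/s
TE = 3279000 / 28.0556
TE = 116875.2 N

116875.2


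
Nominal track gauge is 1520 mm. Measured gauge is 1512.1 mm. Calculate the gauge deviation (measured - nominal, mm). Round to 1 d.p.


Deviation = measured - nominal
Deviation = 1512.1 - 1520
Deviation = -7.9 mm

-7.9


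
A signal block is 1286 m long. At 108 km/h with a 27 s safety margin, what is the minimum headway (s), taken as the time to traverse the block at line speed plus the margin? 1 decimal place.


V = 108 / 3.6 = 30.0 m/s
Block traversal time = 1286 / 30.0 = 42.8667 s
Headway = 42.8667 + 27
Headway = 69.9 s

69.9


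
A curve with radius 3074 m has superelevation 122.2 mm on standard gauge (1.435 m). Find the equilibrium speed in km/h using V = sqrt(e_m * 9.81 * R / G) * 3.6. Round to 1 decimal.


Convert cant: e = 122.2 mm = 0.1222 m
V_ms = sqrt(0.1222 * 9.81 * 3074 / 1.435)
V_ms = sqrt(2567.983183) = 50.6753 m/s
V = 50.6753 * 3.6 = 182.4 km/h

182.4


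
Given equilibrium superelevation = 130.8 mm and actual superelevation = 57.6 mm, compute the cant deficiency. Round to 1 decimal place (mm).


Cant deficiency = equilibrium cant - actual cant
CD = 130.8 - 57.6
CD = 73.2 mm

73.2


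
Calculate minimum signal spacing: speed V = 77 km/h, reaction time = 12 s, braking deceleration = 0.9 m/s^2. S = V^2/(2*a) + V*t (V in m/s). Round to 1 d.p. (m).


V = 77 / 3.6 = 21.3889 m/s
Braking distance = 21.3889^2 / (2*0.9) = 254.1581 m
Sighting distance = 21.3889 * 12 = 256.6667 m
S = 254.1581 + 256.6667 = 510.8 m

510.8


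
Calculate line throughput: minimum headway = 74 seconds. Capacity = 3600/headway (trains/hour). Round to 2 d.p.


Capacity = 3600 / headway
Capacity = 3600 / 74
Capacity = 48.65 trains/hour

48.65


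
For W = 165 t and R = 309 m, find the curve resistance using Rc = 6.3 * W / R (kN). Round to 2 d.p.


Rc = 6.3 * W / R
Rc = 6.3 * 165 / 309
Rc = 1039.5 / 309
Rc = 3.36 kN

3.36


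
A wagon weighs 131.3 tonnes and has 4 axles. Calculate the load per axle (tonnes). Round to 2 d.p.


Load per axle = total weight / number of axles
Load = 131.3 / 4
Load = 32.83 tonnes

32.83


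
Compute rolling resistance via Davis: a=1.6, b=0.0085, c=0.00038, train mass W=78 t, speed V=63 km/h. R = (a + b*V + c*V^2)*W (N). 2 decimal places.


b*V = 0.0085 * 63 = 0.5355
c*V^2 = 0.00038 * 3969 = 1.50822
R_per_t = 1.6 + 0.5355 + 1.50822 = 3.64372 N/t
R_total = 3.64372 * 78 = 284.21 N

284.21


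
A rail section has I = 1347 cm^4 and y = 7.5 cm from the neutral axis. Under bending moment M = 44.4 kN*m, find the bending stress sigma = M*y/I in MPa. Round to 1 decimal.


Convert units:
M = 44.4 kN*m = 44400000 N*mm
y = 7.5 cm = 75 mm
I = 1347 cm^4 = 13470000 mm^4
sigma = 44400000 * 75 / 13470000
sigma = 247.2 MPa

247.2


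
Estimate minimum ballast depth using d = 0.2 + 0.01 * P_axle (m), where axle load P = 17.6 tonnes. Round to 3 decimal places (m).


d = 0.2 + 0.01 * 17.6
d = 0.2 + 0.176
d = 0.376 m

0.376


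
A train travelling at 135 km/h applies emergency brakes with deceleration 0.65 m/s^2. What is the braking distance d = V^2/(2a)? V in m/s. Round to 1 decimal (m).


Convert speed: V = 135 / 3.6 = 37.5 m/s
V^2 = 1406.25
d = 1406.25 / (2 * 0.65)
d = 1406.25 / 1.3
d = 1081.7 m

1081.7


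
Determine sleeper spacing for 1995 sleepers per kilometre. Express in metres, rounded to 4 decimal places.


Spacing = 1000 m / number of sleepers
Spacing = 1000 / 1995
Spacing = 0.5013 m

0.5013


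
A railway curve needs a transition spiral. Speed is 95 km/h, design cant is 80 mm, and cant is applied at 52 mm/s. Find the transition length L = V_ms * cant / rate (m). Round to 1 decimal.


Convert speed: V = 95 / 3.6 = 26.3889 m/s
L = 26.3889 * 80 / 52
L = 2111.1111 / 52
L = 40.6 m

40.6


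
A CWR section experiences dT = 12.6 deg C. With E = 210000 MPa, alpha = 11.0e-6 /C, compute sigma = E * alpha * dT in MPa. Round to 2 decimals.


sigma = E * alpha * dT
sigma = 210000 * 11.0e-6 * 12.6
sigma = 2.31 * 12.6
sigma = 29.11 MPa

29.11


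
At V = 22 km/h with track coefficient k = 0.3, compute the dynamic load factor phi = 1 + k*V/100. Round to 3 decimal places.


phi = 1 + k * V / 100
phi = 1 + 0.3 * 22 / 100
phi = 1 + 0.066
phi = 1.066

1.066


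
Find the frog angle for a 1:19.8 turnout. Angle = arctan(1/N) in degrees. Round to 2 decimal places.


1/N = 1/19.8 = 0.050505
angle = arctan(0.050505) = 0.050462 rad
angle = 0.050462 * 180/pi = 2.89 degrees

2.89


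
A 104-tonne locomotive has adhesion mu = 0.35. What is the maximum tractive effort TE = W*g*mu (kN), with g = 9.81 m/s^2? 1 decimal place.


TE_max = W * g * mu
TE_max = 104 * 9.81 * 0.35
TE_max = 1020.24 * 0.35
TE_max = 357.1 kN

357.1


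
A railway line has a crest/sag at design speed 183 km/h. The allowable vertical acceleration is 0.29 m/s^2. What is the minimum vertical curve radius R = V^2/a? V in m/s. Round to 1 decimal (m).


Convert speed: V = 183 / 3.6 = 50.8333 m/s
V^2 = 2584.0278 m^2/s^2
R_v = 2584.0278 / 0.29
R_v = 8910.4 m

8910.4


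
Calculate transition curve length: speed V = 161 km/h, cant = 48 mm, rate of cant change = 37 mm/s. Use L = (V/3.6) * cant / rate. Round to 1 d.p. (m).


Convert speed: V = 161 / 3.6 = 44.7222 m/s
L = 44.7222 * 48 / 37
L = 2146.6667 / 37
L = 58.0 m

58.0


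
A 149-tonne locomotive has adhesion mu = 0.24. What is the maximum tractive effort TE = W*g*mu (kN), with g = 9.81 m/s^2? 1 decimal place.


TE_max = W * g * mu
TE_max = 149 * 9.81 * 0.24
TE_max = 1461.69 * 0.24
TE_max = 350.8 kN

350.8


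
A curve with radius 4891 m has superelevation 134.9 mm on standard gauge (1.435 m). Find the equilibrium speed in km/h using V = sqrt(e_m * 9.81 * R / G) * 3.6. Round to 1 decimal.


Convert cant: e = 134.9 mm = 0.1349 m
V_ms = sqrt(0.1349 * 9.81 * 4891 / 1.435)
V_ms = sqrt(4510.5211) = 67.1604 m/s
V = 67.1604 * 3.6 = 241.8 km/h

241.8


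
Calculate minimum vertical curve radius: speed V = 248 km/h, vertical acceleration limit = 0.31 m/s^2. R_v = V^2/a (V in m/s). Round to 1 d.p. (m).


Convert speed: V = 248 / 3.6 = 68.8889 m/s
V^2 = 4745.679 m^2/s^2
R_v = 4745.679 / 0.31
R_v = 15308.6 m

15308.6


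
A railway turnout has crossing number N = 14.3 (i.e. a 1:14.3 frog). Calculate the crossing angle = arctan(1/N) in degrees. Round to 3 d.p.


1/N = 1/14.3 = 0.06993
angle = arctan(0.06993) = 0.069816 rad
angle = 0.069816 * 180/pi = 4.000 degrees

4.000


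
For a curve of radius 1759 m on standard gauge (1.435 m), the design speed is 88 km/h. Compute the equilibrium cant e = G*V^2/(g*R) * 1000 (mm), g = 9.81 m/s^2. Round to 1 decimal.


Convert speed: V = 88 / 3.6 = 24.4444 m/s
Apply formula: e = 1.435 * 24.4444^2 / (9.81 * 1759)
e = 1.435 * 597.5309 / 17255.79
e = 0.049691 m = 49.7 mm

49.7


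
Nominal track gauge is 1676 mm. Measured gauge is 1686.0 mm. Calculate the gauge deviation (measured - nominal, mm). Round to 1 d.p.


Deviation = measured - nominal
Deviation = 1686.0 - 1676
Deviation = 10.0 mm

10.0


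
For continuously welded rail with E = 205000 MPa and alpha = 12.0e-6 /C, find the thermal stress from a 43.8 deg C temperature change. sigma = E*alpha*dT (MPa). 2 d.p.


sigma = E * alpha * dT
sigma = 205000 * 12.0e-6 * 43.8
sigma = 2.46 * 43.8
sigma = 107.75 MPa

107.75


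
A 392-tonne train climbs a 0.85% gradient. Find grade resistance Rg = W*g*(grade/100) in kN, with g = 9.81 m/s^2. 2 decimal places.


Rg = W * 9.81 * grade / 100
Rg = 392 * 9.81 * 0.85 / 100
Rg = 3845.52 * 0.0085
Rg = 32.69 kN

32.69


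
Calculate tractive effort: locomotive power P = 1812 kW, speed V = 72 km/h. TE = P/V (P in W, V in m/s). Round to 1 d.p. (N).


Convert: P = 1812 kW = 1812000 W
V = 72 / 3.6 = 20.0 m/s
TE = 1812000 / 20.0
TE = 90600.0 N

90600.0


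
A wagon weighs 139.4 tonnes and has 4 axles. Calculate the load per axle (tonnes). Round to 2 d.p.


Load per axle = total weight / number of axles
Load = 139.4 / 4
Load = 34.85 tonnes

34.85


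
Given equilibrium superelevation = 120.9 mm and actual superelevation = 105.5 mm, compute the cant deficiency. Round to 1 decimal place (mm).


Cant deficiency = equilibrium cant - actual cant
CD = 120.9 - 105.5
CD = 15.4 mm

15.4


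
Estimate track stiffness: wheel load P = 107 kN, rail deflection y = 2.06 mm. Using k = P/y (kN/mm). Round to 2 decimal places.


Track stiffness k = P / y
k = 107 / 2.06
k = 51.94 kN/mm

51.94


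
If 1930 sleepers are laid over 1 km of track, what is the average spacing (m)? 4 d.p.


Spacing = 1000 m / number of sleepers
Spacing = 1000 / 1930
Spacing = 0.5181 m

0.5181


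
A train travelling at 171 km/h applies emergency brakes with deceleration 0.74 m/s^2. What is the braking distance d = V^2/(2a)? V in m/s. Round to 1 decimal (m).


Convert speed: V = 171 / 3.6 = 47.5 m/s
V^2 = 2256.25
d = 2256.25 / (2 * 0.74)
d = 2256.25 / 1.48
d = 1524.5 m

1524.5


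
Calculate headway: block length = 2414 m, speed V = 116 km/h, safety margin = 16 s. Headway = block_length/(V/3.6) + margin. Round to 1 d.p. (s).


V = 116 / 3.6 = 32.2222 m/s
Block traversal time = 2414 / 32.2222 = 74.9172 s
Headway = 74.9172 + 16
Headway = 90.9 s

90.9


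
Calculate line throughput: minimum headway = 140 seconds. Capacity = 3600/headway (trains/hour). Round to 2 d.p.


Capacity = 3600 / headway
Capacity = 3600 / 140
Capacity = 25.71 trains/hour

25.71


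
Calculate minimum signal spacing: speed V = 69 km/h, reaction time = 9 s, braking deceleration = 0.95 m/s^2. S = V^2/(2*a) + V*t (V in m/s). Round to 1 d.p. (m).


V = 69 / 3.6 = 19.1667 m/s
Braking distance = 19.1667^2 / (2*0.95) = 193.348 m
Sighting distance = 19.1667 * 9 = 172.5 m
S = 193.348 + 172.5 = 365.8 m

365.8


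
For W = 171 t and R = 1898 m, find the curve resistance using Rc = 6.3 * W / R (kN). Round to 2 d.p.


Rc = 6.3 * W / R
Rc = 6.3 * 171 / 1898
Rc = 1077.3 / 1898
Rc = 0.57 kN

0.57


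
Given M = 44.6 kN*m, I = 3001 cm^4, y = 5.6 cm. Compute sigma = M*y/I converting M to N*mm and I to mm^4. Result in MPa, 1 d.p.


Convert units:
M = 44.6 kN*m = 44600000 N*mm
y = 5.6 cm = 56 mm
I = 3001 cm^4 = 30010000 mm^4
sigma = 44600000 * 56 / 30010000
sigma = 83.2 MPa

83.2


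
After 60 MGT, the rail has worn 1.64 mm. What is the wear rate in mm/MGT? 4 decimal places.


Wear rate = total wear / cumulative tonnage
Rate = 1.64 / 60
Rate = 0.0273 mm/MGT

0.0273


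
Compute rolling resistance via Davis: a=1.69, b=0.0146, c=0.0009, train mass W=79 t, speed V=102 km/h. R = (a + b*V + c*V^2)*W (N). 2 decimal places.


b*V = 0.0146 * 102 = 1.4892
c*V^2 = 0.0009 * 10404 = 9.3636
R_per_t = 1.69 + 1.4892 + 9.3636 = 12.5428 N/t
R_total = 12.5428 * 79 = 990.88 N

990.88


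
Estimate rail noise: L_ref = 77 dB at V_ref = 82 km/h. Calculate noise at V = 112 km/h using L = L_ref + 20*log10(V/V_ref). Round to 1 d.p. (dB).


V/V_ref = 112 / 82 = 1.365854
log10(1.365854) = 0.135404
20 * 0.135404 = 2.7081
L = 77 + 2.7081 = 79.7 dB

79.7


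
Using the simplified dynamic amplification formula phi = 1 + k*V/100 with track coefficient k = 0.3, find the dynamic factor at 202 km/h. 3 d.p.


phi = 1 + k * V / 100
phi = 1 + 0.3 * 202 / 100
phi = 1 + 0.606
phi = 1.606

1.606


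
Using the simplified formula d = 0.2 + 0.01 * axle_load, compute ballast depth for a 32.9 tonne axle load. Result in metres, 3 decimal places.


d = 0.2 + 0.01 * 32.9
d = 0.2 + 0.329
d = 0.529 m

0.529


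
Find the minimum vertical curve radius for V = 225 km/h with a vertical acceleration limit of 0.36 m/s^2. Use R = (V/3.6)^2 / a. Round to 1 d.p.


Convert speed: V = 225 / 3.6 = 62.5 m/s
V^2 = 3906.25 m^2/s^2
R_v = 3906.25 / 0.36
R_v = 10850.7 m

10850.7


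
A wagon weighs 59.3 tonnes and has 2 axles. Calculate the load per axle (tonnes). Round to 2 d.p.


Load per axle = total weight / number of axles
Load = 59.3 / 2
Load = 29.65 tonnes

29.65


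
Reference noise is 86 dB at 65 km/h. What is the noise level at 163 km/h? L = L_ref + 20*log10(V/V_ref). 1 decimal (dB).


V/V_ref = 163 / 65 = 2.507692
log10(2.507692) = 0.399274
20 * 0.399274 = 7.9855
L = 86 + 7.9855 = 94.0 dB

94.0


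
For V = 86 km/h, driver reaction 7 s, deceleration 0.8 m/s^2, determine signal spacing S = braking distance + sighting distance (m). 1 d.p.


V = 86 / 3.6 = 23.8889 m/s
Braking distance = 23.8889^2 / (2*0.8) = 356.6744 m
Sighting distance = 23.8889 * 7 = 167.2222 m
S = 356.6744 + 167.2222 = 523.9 m

523.9


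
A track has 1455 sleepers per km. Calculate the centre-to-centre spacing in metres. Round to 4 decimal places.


Spacing = 1000 m / number of sleepers
Spacing = 1000 / 1455
Spacing = 0.6873 m

0.6873


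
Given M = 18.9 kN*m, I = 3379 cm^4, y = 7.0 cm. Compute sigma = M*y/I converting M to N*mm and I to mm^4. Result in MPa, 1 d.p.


Convert units:
M = 18.9 kN*m = 18900000 N*mm
y = 7.0 cm = 70 mm
I = 3379 cm^4 = 33790000 mm^4
sigma = 18900000 * 70 / 33790000
sigma = 39.2 MPa

39.2


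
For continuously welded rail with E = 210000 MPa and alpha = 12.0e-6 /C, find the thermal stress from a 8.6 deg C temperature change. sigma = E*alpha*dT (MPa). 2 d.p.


sigma = E * alpha * dT
sigma = 210000 * 12.0e-6 * 8.6
sigma = 2.52 * 8.6
sigma = 21.67 MPa

21.67


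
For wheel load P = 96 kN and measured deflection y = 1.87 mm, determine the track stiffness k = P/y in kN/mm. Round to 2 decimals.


Track stiffness k = P / y
k = 96 / 1.87
k = 51.34 kN/mm

51.34
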